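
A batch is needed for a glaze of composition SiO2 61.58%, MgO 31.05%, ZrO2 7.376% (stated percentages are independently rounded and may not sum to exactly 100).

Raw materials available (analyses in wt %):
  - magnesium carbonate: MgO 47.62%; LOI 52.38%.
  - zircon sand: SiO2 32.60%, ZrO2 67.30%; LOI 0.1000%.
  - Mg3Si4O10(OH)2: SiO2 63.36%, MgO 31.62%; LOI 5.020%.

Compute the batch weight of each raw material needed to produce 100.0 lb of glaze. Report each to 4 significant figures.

Batch per 100.0 lb glaze:
  magnesium carbonate: 4.413 lb
  zircon sand: 10.96 lb
  Mg3Si4O10(OH)2: 91.55 lb
Total batch = 106.9 lb; LOI loss = 6.918 lb; yield = 93.53%

Intermediates are shown (rounded to 4 significant figures) across the worked steps; every computation holds full precision in every operation — each reported figure is rounded exactly once; all derived quantities, which include yield, net glass mass, three oxide percentages, totals, ignition loss, are recomputed in exact precision, as set out in question or answer, starting from the weights per 100.0 lb of glass.
The oxide mass targets at 100.0 lb glaze:
  SiO2: 61.58% × 100.0 = 61.58 lb
  MgO: 31.05% × 100.0 = 31.05 lb
  ZrO2: 7.376% × 100.0 = 7.376 lb
Mass-balance tally per oxide with the batch weights as given, for the quoted basis mass (each sum matches its target mass inside rounding margins):
  SiO2: 10.96·0.3260 + 91.55·0.6336 = 61.58 lb (target 61.58 lb)
  MgO: 4.413·0.4762 + 91.55·0.3162 = 31.05 lb (target 31.05 lb)
  ZrO2: 10.96·0.6730 = 7.376 lb (target 7.376 lb)
Glass-mass closure: the batch minus its LOI: 100.0 lb (the Σ of target masses is 100.0 lb; with the basis standing at 100.0 lb — a pure rounding effect).
Adding the batch up: Σ batch = 106.9 lb; Σ batch·LOI gives LOI loss = 6.918 lb; the yield ratio, glass ÷ batch: 93.53%.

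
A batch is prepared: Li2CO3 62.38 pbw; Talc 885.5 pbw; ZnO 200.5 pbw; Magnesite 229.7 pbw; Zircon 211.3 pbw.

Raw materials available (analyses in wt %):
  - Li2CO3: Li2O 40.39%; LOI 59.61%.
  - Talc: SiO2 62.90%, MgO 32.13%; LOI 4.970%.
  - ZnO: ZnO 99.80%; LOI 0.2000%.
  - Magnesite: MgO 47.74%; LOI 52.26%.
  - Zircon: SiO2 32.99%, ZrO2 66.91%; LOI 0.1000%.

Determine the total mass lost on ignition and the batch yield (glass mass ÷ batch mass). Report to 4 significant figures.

LOI loss = 201.8 pbw; glass = 1388 pbw; yield = 87.30%

In-progress results are shown with 4-significant-digit rounding in the printout — all arithmetic carries full float precision through the solve; every reported figure takes just one rounding. The derived quantities, which include the yield, the five compositions, LOI, totals, glass mass, are rebuilt at exact precision, precisely as stated by the problem or answer text, starting from the weights per 1388 pbw of glass.
Loss on ignition, line by line:
  Li2CO3: 62.38 × 0.5961 = 37.18 pbw
  Talc: 885.5 × 0.04970 = 44.01 pbw
  ZnO: 200.5 × 0.002000 = 0.4010 pbw
  Magnesite: 229.7 × 0.5226 = 120.0 pbw
  Zircon: 211.3 × 0.001000 = 0.2113 pbw
Total LOI = 201.8 pbw
Glass = batch − LOI = 1589 − 201.8 = 1388 pbw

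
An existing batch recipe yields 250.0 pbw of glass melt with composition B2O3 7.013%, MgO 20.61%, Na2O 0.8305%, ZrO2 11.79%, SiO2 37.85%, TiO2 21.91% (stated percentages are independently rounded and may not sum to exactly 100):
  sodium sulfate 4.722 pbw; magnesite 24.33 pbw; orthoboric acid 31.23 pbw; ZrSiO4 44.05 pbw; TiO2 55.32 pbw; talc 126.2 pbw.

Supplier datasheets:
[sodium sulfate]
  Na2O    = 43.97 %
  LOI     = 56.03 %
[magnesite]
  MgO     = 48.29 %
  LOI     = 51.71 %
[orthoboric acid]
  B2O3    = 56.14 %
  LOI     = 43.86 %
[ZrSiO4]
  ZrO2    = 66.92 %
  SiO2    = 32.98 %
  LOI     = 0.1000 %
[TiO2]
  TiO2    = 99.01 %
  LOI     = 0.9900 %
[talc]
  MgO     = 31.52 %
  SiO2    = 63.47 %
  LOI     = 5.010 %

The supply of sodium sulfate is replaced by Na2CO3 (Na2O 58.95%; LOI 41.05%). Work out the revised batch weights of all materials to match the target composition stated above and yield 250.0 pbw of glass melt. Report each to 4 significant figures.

Intermediates are shown with 4-significant-digit rounding in the working; all internal work keeps full float precision in all steps — every reported value sees exactly one rounding — derived quantities (net glass mass, LOI, the yield, totals, six oxide percentages) are carried in full precision from the batch weights on 250.0 pbw of glass, as written in either problem or answer.
Target oxide masses per 250.0 pbw glass melt:
  B2O3: 7.013% × 250.0 = 17.53 pbw
  MgO: 20.61% × 250.0 = 51.52 pbw
  Na2O: 0.8305% × 250.0 = 2.076 pbw
  ZrO2: 11.79% × 250.0 = 29.48 pbw
  SiO2: 37.85% × 250.0 = 94.62 pbw
  TiO2: 21.91% × 250.0 = 54.78 pbw
Oxide-by-oxide audit on the weights just shown, against the basis in use (sums match the target masses once rounding is allowed for):
  B2O3: 31.23·0.5614 = 17.53 pbw (target 17.53 pbw)
  MgO: 24.33·0.4829 + 126.2·0.3152 = 51.53 pbw (target 51.52 pbw)
  Na2O: 3.522·0.5895 = 2.076 pbw (target 2.076 pbw)
  ZrO2: 44.05·0.6692 = 29.48 pbw (target 29.48 pbw)
  SiO2: 44.05·0.3298 + 126.2·0.6347 = 94.63 pbw (target 94.62 pbw)
  TiO2: 55.32·0.9901 = 54.77 pbw (target 54.78 pbw)
The glass-mass cross-check: total charge less LOI = 250.0 pbw (oxide target masses add up to 250.0 pbw; with the basis standing at 250.0 pbw — rounding explains the deltas).
Summing the batch: Σ batch = 284.7 pbw; the LOI term Σ batch·LOI equals 34.64 pbw; yield: glass divided by total = 87.83%.

Revised batch per 250.0 pbw glass melt:
  Na2CO3: 3.522 pbw
  magnesite: 24.33 pbw
  orthoboric acid: 31.23 pbw
  ZrSiO4: 44.05 pbw
  TiO2: 55.32 pbw
  talc: 126.2 pbw
Total batch = 284.7 pbw; LOI loss = 34.64 pbw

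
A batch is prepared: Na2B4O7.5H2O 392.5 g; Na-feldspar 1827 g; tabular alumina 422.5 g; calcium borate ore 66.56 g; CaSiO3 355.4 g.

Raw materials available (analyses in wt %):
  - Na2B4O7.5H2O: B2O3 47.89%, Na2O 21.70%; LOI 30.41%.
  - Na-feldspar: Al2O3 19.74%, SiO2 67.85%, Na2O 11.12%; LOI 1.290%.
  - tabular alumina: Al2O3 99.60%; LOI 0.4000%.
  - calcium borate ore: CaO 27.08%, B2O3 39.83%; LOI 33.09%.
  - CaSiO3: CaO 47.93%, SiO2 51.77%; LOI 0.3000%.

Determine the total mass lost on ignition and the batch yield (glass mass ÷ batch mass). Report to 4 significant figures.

Every computation keeps full float precision throughout — working values are displayed with 4-significant-figure rounding when written out — every reported number sees exactly one rounding; the derived quantities are recomputed from the weighed amounts at 2896 g of glass in full precision (totals, five oxide percentages, net glass mass, ignition loss, the yield), exactly as printed in the question or the answer.
Each material's LOI contribution:
  Na2B4O7.5H2O: 392.5 × 0.3041 = 119.4 g
  Na-feldspar: 1827 × 0.01290 = 23.57 g
  tabular alumina: 422.5 × 0.004000 = 1.690 g
  calcium borate ore: 66.56 × 0.3309 = 22.02 g
  CaSiO3: 355.4 × 0.003000 = 1.066 g
Total LOI = 167.7 g
Glass = batch − LOI = 3064 − 167.7 = 2896 g

LOI loss = 167.7 g; glass = 2896 g; yield = 94.53%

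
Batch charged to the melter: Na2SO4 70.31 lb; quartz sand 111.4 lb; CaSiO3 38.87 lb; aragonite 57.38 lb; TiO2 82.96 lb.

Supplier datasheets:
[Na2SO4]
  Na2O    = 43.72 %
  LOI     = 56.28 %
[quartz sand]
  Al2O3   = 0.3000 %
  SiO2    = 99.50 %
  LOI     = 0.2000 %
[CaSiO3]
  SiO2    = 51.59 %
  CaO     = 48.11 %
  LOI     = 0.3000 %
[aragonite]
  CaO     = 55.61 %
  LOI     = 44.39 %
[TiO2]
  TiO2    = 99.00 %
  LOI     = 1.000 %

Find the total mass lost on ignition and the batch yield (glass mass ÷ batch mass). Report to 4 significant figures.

LOI loss = 66.21 lb; glass = 294.7 lb; yield = 81.66%

Intermediates are displayed (rounded to four significant digits) at each printed step; full precision is kept from start to finish. Every reported value is rounded only once; all derived quantities, including the yield, ignition loss, five oxide percentages, the totals, net glass mass, are re-derived starting from the weights per 294.7 lb of glass in exact precision as quoted within the problem or the answer.
Loss on ignition, line by line:
  Na2SO4: 70.31 × 0.5628 = 39.57 lb
  quartz sand: 111.4 × 0.002000 = 0.2228 lb
  CaSiO3: 38.87 × 0.003000 = 0.1166 lb
  aragonite: 57.38 × 0.4439 = 25.47 lb
  TiO2: 82.96 × 0.01000 = 0.8296 lb
Total LOI = 66.21 lb
Glass = batch − LOI = 360.9 − 66.21 = 294.7 lb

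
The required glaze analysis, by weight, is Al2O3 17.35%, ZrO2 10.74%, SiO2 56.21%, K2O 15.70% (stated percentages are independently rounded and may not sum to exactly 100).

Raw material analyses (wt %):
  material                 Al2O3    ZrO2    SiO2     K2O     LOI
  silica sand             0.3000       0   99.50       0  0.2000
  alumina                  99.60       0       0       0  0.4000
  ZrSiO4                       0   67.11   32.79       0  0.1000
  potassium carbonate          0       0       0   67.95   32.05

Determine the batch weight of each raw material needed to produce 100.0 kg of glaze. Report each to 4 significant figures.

Full precision is carried end to end — mid-chain values are printed (rounded to four significant digits) within the worked lines; each reported value carries a single rounding. All derived quantities, which include LOI, the yield, four oxide percentages, totals, glass mass, are re-derived at full float precision, precisely as stated by question or answer, using the weight values per 100.0 kg of glass.
The oxide mass targets at 100.0 kg glaze:
  Al2O3: 17.35% × 100.0 = 17.35 kg
  ZrO2: 10.74% × 100.0 = 10.74 kg
  SiO2: 56.21% × 100.0 = 56.21 kg
  K2O: 15.70% × 100.0 = 15.70 kg
Checking each oxide sum from the weights as reported, for the quoted basis mass (summed amounts equal target values up to rounding of the answer):
  Al2O3: 51.22·0.003000 + 17.27·0.9960 = 17.35 kg (target 17.35 kg)
  ZrO2: 16.00·0.6711 = 10.74 kg (target 10.74 kg)
  SiO2: 51.22·0.9950 + 16.00·0.3279 = 56.21 kg (target 56.21 kg)
  K2O: 23.11·0.6795 = 15.70 kg (target 15.70 kg)
Glass-mass sanity pass: the batch minus its LOI: 100.0 kg (per-oxide target masses sum to 100.0 kg; basis as stated: 100.0 kg — gaps are rounding artifacts).
Total batch = Σ batch = 107.6 kg; loss to ignition Σ batch·LOI = 7.594 kg; glass ÷ batch gives a yield of 92.94%.

Batch per 100.0 kg glaze:
  silica sand: 51.22 kg
  alumina: 17.27 kg
  ZrSiO4: 16.00 kg
  potassium carbonate: 23.11 kg
Total batch = 107.6 kg; LOI loss = 7.594 kg; yield = 92.94%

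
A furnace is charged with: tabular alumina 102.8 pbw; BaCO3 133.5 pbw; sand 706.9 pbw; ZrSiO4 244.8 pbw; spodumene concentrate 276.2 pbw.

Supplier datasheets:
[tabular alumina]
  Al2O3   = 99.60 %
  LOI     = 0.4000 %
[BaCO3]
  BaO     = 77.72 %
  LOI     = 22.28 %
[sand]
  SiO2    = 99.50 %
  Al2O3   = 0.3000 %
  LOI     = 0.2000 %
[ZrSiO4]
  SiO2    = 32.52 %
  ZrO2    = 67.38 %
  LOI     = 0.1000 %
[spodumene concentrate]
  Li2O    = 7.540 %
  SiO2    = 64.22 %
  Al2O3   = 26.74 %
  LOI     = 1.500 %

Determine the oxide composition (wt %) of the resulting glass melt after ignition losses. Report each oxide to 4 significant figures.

Intermediates are displayed rounded to 4 significant figures alongside each step; every computation runs at exact precision from first step to last — exactly one rounding is applied to each reported figure — derived quantities are recomputed from the batch weights at 1428 pbw of glass in exact precision (glass mass, five oxide percentages, totals, yield, ignition loss) as set out in question or answer.
Per-oxide mass from batch:
  Li2O: 276.2·0.07540 = 20.83 pbw
  SiO2: 706.9·0.9950 + 244.8·0.3252 + 276.2·0.6422 = 960.4 pbw
  Al2O3: 102.8·0.9960 + 706.9·0.003000 + 276.2·0.2674 = 178.4 pbw
  ZrO2: 244.8·0.6738 = 164.9 pbw
  BaO: 133.5·0.7772 = 103.8 pbw
LOI: 102.8·0.004000 + 133.5·0.2228 + 706.9·0.002000 + 244.8·0.001000 + 276.2·0.01500 = 35.96 pbw
The glass mass, total less LOI, = 1464 − 35.96 = 1428 pbw (the oxide masses sum to this)
wt % = 100 × oxide mass / glass mass

Glass mass = 1428 pbw (batch 1464 − LOI 35.96).
Composition: Li2O 1.458%, SiO2 67.24%, Al2O3 12.49%, ZrO2 11.55%, BaO 7.265%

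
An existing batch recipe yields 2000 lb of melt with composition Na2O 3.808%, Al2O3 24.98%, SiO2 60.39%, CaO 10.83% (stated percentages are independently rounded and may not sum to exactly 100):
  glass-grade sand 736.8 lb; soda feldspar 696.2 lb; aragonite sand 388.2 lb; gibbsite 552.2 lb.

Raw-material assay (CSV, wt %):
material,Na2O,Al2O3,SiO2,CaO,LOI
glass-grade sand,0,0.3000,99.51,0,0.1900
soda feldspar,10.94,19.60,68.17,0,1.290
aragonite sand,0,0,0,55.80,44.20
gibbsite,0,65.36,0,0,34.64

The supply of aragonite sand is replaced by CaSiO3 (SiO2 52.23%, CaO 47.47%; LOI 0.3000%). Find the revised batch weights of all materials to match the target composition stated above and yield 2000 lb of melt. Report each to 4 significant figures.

Revised batch per 2000 lb melt:
  glass-grade sand: 497.3 lb
  soda feldspar: 696.2 lb
  CaSiO3: 456.3 lb
  gibbsite: 553.3 lb
Total batch = 2203 lb; LOI loss = 203.0 lb

All internal work runs at full float precision through every step; working values are rounded to four significant digits as shown — a single rounding completes every reported figure. Derived quantities, which include net glass mass, totals, LOI, four oxide percentages, yield, are computed in exact precision, as they appear in the problem or the answer, from the batch weights on 2000 lb of glass.
Per-oxide target masses for 2000 lb melt:
  Na2O: 3.808% × 2000 = 76.16 lb
  Al2O3: 24.98% × 2000 = 499.6 lb
  SiO2: 60.39% × 2000 = 1208 lb
  CaO: 10.83% × 2000 = 216.6 lb
Balance tally, oxide-wise, applying the batch weights above, versus the basis set out (delivered sums recover each target modulo rounding of the values):
  Na2O: 696.2·0.1094 = 76.16 lb (target 76.16 lb)
  Al2O3: 497.3·0.003000 + 696.2·0.1960 + 553.3·0.6536 = 499.6 lb (target 499.6 lb)
  SiO2: 497.3·0.9951 + 696.2·0.6817 + 456.3·0.5223 = 1208 lb (target 1208 lb)
  CaO: 456.3·0.4747 = 216.6 lb (target 216.6 lb)
Mass balance on the glass: batch total minus LOI = 2000 lb (per-oxide target masses sum to 2000 lb; the stated basis being 2000 lb — differing by rounding only).
Whole-batch sum: Σ batch = 2203 lb; the LOI term Σ batch·LOI equals 203.0 lb; the yield ratio, glass ÷ batch: 90.79%.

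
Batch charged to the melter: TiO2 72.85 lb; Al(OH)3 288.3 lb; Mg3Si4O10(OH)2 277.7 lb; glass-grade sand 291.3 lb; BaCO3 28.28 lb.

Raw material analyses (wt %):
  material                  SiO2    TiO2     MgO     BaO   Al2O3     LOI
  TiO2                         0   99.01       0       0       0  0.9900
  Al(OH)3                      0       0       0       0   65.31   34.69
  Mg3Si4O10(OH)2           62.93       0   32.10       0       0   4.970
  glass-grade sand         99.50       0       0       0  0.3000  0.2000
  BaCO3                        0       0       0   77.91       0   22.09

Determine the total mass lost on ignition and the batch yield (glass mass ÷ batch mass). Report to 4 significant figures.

LOI loss = 121.4 lb; glass = 837.1 lb; yield = 87.34%

The working math maintains exact precision at every stage. In-progress results are shown rounded to four significant digits between the steps — each reported figure receives exactly one rounding. All derived quantities, including glass mass, totals, the yield, the five compositions, LOI, are re-derived from the weighed amounts per 837.1 lb of glass at full float precision, as written in the problem or the answer.
Ignition loss by material:
  TiO2: 72.85 × 0.009900 = 0.7212 lb
  Al(OH)3: 288.3 × 0.3469 = 100.0 lb
  Mg3Si4O10(OH)2: 277.7 × 0.04970 = 13.80 lb
  glass-grade sand: 291.3 × 0.002000 = 0.5826 lb
  BaCO3: 28.28 × 0.2209 = 6.247 lb
Total LOI = 121.4 lb
Glass = batch − LOI = 958.4 − 121.4 = 837.1 lb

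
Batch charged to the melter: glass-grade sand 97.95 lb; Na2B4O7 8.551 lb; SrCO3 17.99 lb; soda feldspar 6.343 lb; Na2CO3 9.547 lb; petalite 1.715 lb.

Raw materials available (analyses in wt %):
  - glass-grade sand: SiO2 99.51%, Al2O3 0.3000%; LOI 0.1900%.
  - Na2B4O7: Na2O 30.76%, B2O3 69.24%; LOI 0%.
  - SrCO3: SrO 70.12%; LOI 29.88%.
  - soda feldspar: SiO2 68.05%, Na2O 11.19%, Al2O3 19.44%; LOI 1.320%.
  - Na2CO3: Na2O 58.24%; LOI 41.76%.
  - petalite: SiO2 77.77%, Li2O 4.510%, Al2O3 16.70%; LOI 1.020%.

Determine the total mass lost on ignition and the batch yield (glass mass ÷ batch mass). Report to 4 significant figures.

LOI loss = 9.650 lb; glass = 132.4 lb; yield = 93.21%

All arithmetic keeps exact precision in all steps; values along the way are displayed (rounded to four significant digits) at each printed step — a single rounding finalizes each reported number — derived quantities (six oxide percentages, net glass mass, LOI, totals, yield) are computed in full float precision from the weighed amounts for 132.4 lb of glass as given in problem or answer.
Loss on ignition, line by line:
  glass-grade sand: 97.95 × 0.001900 = 0.1861 lb
  Na2B4O7: 8.551 × 0 = 0 lb
  SrCO3: 17.99 × 0.2988 = 5.375 lb
  soda feldspar: 6.343 × 0.01320 = 0.08373 lb
  Na2CO3: 9.547 × 0.4176 = 3.987 lb
  petalite: 1.715 × 0.01020 = 0.01749 lb
Total LOI = 9.650 lb
Glass = batch − LOI = 142.1 − 9.650 = 132.4 lb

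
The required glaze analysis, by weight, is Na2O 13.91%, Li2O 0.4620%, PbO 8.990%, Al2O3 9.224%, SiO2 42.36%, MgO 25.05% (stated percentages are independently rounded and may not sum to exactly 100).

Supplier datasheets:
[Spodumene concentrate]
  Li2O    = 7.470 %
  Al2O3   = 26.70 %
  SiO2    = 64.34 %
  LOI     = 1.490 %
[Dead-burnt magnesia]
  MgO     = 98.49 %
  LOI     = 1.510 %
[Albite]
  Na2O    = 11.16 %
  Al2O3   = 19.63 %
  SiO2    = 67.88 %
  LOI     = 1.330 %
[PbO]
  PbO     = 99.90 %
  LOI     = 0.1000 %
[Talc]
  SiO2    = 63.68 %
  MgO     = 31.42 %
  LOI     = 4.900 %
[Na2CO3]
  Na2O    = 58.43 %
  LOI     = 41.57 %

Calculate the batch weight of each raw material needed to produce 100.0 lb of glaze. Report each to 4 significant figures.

In-progress results are displayed, rounded to 4 significant figures, on the page — all internal work carries full precision from start to finish; every reported result carries a single rounding. The derived quantities are carried from the batch weights per 100.0 lb of glass in exact precision (totals, ignition loss, six oxide percentages, yield, net glass mass), as written in the question or the answer.
Target masses of each oxide per 100.0 lb glaze:
  Na2O: 13.91% × 100.0 = 13.91 lb
  Li2O: 0.4620% × 100.0 = 0.4620 lb
  PbO: 8.990% × 100.0 = 8.990 lb
  Al2O3: 9.224% × 100.0 = 9.224 lb
  SiO2: 42.36% × 100.0 = 42.36 lb
  MgO: 25.05% × 100.0 = 25.05 lb
Verifying the oxide balance working from each reported weight, per the basis as stated (every target is met by its sum given rounding of the digits):
  Na2O: 38.58·0.1116 + 16.44·0.5843 = 13.91 lb (target 13.91 lb)
  Li2O: 6.185·0.07470 = 0.4620 lb (target 0.4620 lb)
  PbO: 8.999·0.9990 = 8.990 lb (target 8.990 lb)
  Al2O3: 6.185·0.2670 + 38.58·0.1963 = 9.225 lb (target 9.224 lb)
  SiO2: 6.185·0.6434 + 38.58·0.6788 + 19.15·0.6368 = 42.36 lb (target 42.36 lb)
  MgO: 19.32·0.9849 + 19.15·0.3142 = 25.05 lb (target 25.05 lb)
Auditing the glass mass value: batch total minus LOI = 100.0 lb (summing oxide targets gives 100.0 lb; stated basis 100.0 lb — differing by rounding only).
Adding the batch up: Σ batch = 108.7 lb; LOI removed, Σ of batch·LOI: 8.678 lb; yield = glass ÷ total batch = 92.01%.

Batch per 100.0 lb glaze:
  Spodumene concentrate: 6.185 lb
  Dead-burnt magnesia: 19.32 lb
  Albite: 38.58 lb
  PbO: 8.999 lb
  Talc: 19.15 lb
  Na2CO3: 16.44 lb
Total batch = 108.7 lb; LOI loss = 8.678 lb; yield = 92.01%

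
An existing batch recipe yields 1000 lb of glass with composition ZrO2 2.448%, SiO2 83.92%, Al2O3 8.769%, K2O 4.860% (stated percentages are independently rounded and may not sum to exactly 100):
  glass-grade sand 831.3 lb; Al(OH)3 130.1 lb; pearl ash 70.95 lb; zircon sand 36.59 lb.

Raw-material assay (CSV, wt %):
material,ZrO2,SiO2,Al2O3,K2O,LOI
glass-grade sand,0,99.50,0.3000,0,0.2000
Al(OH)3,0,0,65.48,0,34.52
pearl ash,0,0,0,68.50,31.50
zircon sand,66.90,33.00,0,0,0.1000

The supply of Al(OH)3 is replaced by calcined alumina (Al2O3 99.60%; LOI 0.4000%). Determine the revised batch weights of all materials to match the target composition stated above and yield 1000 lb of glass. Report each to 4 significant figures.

Revised batch per 1000 lb glass:
  glass-grade sand: 831.3 lb
  calcined alumina: 85.54 lb
  pearl ash: 70.95 lb
  zircon sand: 36.59 lb
Total batch = 1024 lb; LOI loss = 24.39 lb

Mid-chain values are displayed with 4-significant-figure rounding alongside each step — all arithmetic keeps full precision through every step — every reported figure takes a single rounding. The derived quantities are recomputed in full float precision (net glass mass, ignition loss, four oxide percentages, yield, the totals) from the batch weights at 1000 lb of glass as set out in question or answer.
Per-oxide target masses for 1000 lb glass:
  ZrO2: 2.448% × 1000 = 24.48 lb
  SiO2: 83.92% × 1000 = 839.2 lb
  Al2O3: 8.769% × 1000 = 87.69 lb
  K2O: 4.860% × 1000 = 48.60 lb
Sums-versus-targets review working from each reported weight, relative to the basis at hand (target by target, the sums agree modulo rounding of the values):
  ZrO2: 36.59·0.6690 = 24.48 lb (target 24.48 lb)
  SiO2: 831.3·0.9950 + 36.59·0.3300 = 839.2 lb (target 839.2 lb)
  Al2O3: 831.3·0.003000 + 85.54·0.9960 = 87.69 lb (target 87.69 lb)
  K2O: 70.95·0.6850 = 48.60 lb (target 48.60 lb)
Glass-mass bookkeeping: net batch after ignition = 1000 lb (per-oxide target masses sum to 1000 lb; against the stated basis, 1000 lb — any gap is answer rounding).
Adding the batch up: Σ batch = 1024 lb; LOI loss = Σ batch·LOI = 24.39 lb; as yield: glass ÷ batch → 97.62%.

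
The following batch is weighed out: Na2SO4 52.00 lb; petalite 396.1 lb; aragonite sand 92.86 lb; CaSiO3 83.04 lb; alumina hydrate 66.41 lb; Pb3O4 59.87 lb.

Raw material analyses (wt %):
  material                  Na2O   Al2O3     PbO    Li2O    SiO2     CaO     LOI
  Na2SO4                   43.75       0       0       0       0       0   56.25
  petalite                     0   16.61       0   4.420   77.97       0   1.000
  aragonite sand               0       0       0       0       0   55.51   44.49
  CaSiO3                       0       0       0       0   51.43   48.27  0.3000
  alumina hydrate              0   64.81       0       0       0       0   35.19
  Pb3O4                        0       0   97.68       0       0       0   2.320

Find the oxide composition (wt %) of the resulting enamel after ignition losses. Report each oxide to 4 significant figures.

The working math holds full precision from start to finish; mid-chain values appear, rounded to 4 significant digits, in the printout. Every reported value undergoes a single rounding — derived quantities (net glass mass, the totals, the six compositions, ignition loss, the yield) are recomputed in exact precision using the weight values for 650.7 lb of glass, as written in the question or the answer.
What the batch supplies per oxide:
  Na2O: 52.00·0.4375 = 22.75 lb
  Al2O3: 396.1·0.1661 + 66.41·0.6481 = 108.8 lb
  PbO: 59.87·0.9768 = 58.48 lb
  Li2O: 396.1·0.04420 = 17.51 lb
  SiO2: 396.1·0.7797 + 83.04·0.5143 = 351.5 lb
  CaO: 92.86·0.5551 + 83.04·0.4827 = 91.63 lb
LOI: 52.00·0.5625 + 396.1·0.01000 + 92.86·0.4449 + 83.04·0.003000 + 66.41·0.3519 + 59.87·0.02320 = 99.53 lb
The glass mass, total less LOI, = 750.3 − 99.53 = 650.7 lb (= the summed oxide contributions)
percent by weight: oxide/glass ×100

Glass mass = 650.7 lb (batch 750.3 − LOI 99.53).
Composition: Na2O 3.496%, Al2O3 16.72%, PbO 8.987%, Li2O 2.690%, SiO2 54.02%, CaO 14.08%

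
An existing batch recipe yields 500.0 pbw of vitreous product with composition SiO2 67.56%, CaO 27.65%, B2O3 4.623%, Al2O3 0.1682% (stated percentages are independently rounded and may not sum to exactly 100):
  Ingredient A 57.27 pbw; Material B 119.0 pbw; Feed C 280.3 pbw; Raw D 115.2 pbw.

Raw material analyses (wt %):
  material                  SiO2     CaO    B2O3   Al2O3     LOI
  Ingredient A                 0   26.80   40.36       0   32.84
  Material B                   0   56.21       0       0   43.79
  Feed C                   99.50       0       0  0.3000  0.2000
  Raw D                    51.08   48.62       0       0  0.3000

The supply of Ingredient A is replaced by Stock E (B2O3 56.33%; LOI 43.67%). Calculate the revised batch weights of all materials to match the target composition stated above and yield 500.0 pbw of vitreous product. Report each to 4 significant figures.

Revised batch per 500.0 pbw vitreous product:
  Stock E: 41.03 pbw
  Material B: 146.3 pbw
  Feed C: 280.3 pbw
  Raw D: 115.2 pbw
Total batch = 582.8 pbw; LOI loss = 82.89 pbw

The whole derivation carries full float precision all the way through. Mid-chain values are shown rounded to 4 significant figures in the working — a single rounding completes every reported result — derived quantities, which include ignition loss, the four compositions, totals, yield, glass mass, are rebuilt at exact precision, as written in the question or the answer, from the batch weights per 500.0 pbw of glass.
Per-oxide target masses for 500.0 pbw vitreous product:
  SiO2: 67.56% × 500.0 = 337.8 pbw
  CaO: 27.65% × 500.0 = 138.2 pbw
  B2O3: 4.623% × 500.0 = 23.12 pbw
  Al2O3: 0.1682% × 500.0 = 0.8410 pbw
A balance pass over the oxides, with the batch weights as given, relative to the basis at hand (sums match the target masses inside rounding margins):
  SiO2: 280.3·0.9950 + 115.2·0.5108 = 337.7 pbw (target 337.8 pbw)
  CaO: 146.3·0.5621 + 115.2·0.4862 = 138.2 pbw (target 138.2 pbw)
  B2O3: 41.03·0.5633 = 23.11 pbw (target 23.12 pbw)
  Al2O3: 280.3·0.003000 = 0.8409 pbw (target 0.8410 pbw)
Auditing the glass mass value: total batch − LOI = 499.9 pbw (oxide target masses add up to 500.0 pbw; basis as stated: 500.0 pbw — gaps are rounding artifacts).
Total batch = Σ batch = 582.8 pbw; loss to ignition Σ batch·LOI = 82.89 pbw; yield, glass over the total, = 85.78%.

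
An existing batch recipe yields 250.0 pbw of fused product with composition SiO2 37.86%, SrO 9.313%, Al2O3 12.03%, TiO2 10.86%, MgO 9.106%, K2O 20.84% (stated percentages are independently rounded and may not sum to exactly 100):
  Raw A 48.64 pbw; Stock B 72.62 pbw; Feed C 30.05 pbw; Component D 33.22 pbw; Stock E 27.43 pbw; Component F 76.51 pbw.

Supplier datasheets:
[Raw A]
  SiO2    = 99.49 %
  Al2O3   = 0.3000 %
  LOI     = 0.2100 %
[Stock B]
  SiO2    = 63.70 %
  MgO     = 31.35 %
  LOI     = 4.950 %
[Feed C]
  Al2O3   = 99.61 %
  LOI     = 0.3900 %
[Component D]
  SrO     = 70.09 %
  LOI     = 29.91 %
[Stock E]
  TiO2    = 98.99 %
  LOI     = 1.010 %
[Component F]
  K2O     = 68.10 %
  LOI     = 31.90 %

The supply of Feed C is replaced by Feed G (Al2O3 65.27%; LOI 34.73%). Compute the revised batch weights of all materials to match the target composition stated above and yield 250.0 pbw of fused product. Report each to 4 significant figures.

Working values appear with 4-significant-figure rounding on the page; the whole derivation maintains full precision at each step. Each reported result takes just one rounding. Derived quantities are rebuilt in exact precision (totals, LOI, yield, the six compositions, glass mass) starting from the weights per 250.0 pbw of glass, as they appear in either problem or answer.
Oxide-by-oxide targets in 250.0 pbw fused product:
  SiO2: 37.86% × 250.0 = 94.65 pbw
  SrO: 9.313% × 250.0 = 23.28 pbw
  Al2O3: 12.03% × 250.0 = 30.08 pbw
  TiO2: 10.86% × 250.0 = 27.15 pbw
  MgO: 9.106% × 250.0 = 22.76 pbw
  K2O: 20.84% × 250.0 = 52.10 pbw
A balance pass over the oxides, with the batch weights as given, against the basis in use (oxide sums agree with the targets modulo rounding of the values):
  SiO2: 48.64·0.9949 + 72.62·0.6370 = 94.65 pbw (target 94.65 pbw)
  SrO: 33.22·0.7009 = 23.28 pbw (target 23.28 pbw)
  Al2O3: 48.64·0.003000 + 45.85·0.6527 = 30.07 pbw (target 30.08 pbw)
  TiO2: 27.43·0.9899 = 27.15 pbw (target 27.15 pbw)
  MgO: 72.62·0.3135 = 22.77 pbw (target 22.76 pbw)
  K2O: 76.51·0.6810 = 52.10 pbw (target 52.10 pbw)
Glass-mass closure: total batch − LOI = 250.0 pbw (the Σ of target masses is 250.0 pbw; basis as stated: 250.0 pbw — gaps are rounding artifacts).
Adding the batch up: Σ batch = 304.3 pbw; ignition loss, Σ(batch × LOI) = 54.24 pbw; as yield: glass ÷ batch → 82.17%.

Revised batch per 250.0 pbw fused product:
  Raw A: 48.64 pbw
  Stock B: 72.62 pbw
  Feed G: 45.85 pbw
  Component D: 33.22 pbw
  Stock E: 27.43 pbw
  Component F: 76.51 pbw
Total batch = 304.3 pbw; LOI loss = 54.24 pbw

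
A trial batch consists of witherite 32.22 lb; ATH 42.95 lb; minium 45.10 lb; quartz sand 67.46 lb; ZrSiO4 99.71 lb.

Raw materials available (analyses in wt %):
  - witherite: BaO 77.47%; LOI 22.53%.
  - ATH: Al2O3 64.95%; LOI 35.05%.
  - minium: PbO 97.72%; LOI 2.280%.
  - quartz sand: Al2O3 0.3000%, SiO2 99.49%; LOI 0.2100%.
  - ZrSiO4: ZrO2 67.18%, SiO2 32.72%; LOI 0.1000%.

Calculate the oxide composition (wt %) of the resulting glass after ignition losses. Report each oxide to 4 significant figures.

Glass mass = 263.9 lb (batch 287.4 − LOI 23.58).
Composition: Al2O3 10.65%, PbO 16.70%, ZrO2 25.39%, BaO 9.460%, SiO2 37.80%

The working math maintains full float precision in all steps; the intermediate values are rounded off to 4 significant figures when quoted; every reported number is rounded a single time; derived quantities are carried from the weighed amounts for 263.9 lb of glass at full precision (yield, ignition loss, five oxide percentages, glass mass, totals) exactly as shown in the problem or the answer.
Oxide-by-oxide delivered mass:
  Al2O3: 42.95·0.6495 + 67.46·0.003000 = 28.10 lb
  PbO: 45.10·0.9772 = 44.07 lb
  ZrO2: 99.71·0.6718 = 66.99 lb
  BaO: 32.22·0.7747 = 24.96 lb
  SiO2: 67.46·0.9949 + 99.71·0.3272 = 99.74 lb
LOI: 32.22·0.2253 + 42.95·0.3505 + 45.10·0.02280 + 67.46·0.002100 + 99.71·0.001000 = 23.58 lb
The glass mass, total less LOI, = 287.4 − 23.58 = 263.9 lb (equal to the oxide-mass sum)
wt % = 100 × oxide mass / glass mass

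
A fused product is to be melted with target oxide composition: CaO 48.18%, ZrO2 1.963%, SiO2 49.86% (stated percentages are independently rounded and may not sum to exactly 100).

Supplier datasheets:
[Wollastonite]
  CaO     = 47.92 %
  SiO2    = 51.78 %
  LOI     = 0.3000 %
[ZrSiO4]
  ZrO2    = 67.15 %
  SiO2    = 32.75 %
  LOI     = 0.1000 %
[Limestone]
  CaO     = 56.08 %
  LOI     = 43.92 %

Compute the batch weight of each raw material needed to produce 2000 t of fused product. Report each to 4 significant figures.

Batch per 2000 t fused product:
  Wollastonite: 1889 t
  ZrSiO4: 58.47 t
  Limestone: 104.2 t
Total batch = 2052 t; LOI loss = 51.49 t; yield = 97.49%

Rounding to four significant figures extends to every mid-chain value as printed; the working math holds exact precision throughout — every reported number is rounded exactly once. All derived quantities are computed from the batch weights at 2000 t of glass at full precision (net glass mass, ignition loss, yield, the three compositions, totals), as written in the problem or answer text.
Oxide-by-oxide targets in 2000 t fused product:
  CaO: 48.18% × 2000 = 963.6 t
  ZrO2: 1.963% × 2000 = 39.26 t
  SiO2: 49.86% × 2000 = 997.2 t
Mass-balance tally per oxide working from each reported weight, at the basis given (oxide sums agree with the targets inside rounding margins):
  CaO: 1889·0.4792 + 104.2·0.5608 = 963.6 t (target 963.6 t)
  ZrO2: 58.47·0.6715 = 39.26 t (target 39.26 t)
  SiO2: 1889·0.5178 + 58.47·0.3275 = 997.3 t (target 997.2 t)
Mass balance on the glass: Σ batch − LOI loss = 2000 t (the targets, summed, come to 2000 t; versus the stated basis of 2000 t — deltas are rounding alone).
Whole-batch sum: Σ batch = 2052 t; Σ batch·LOI gives LOI loss = 51.49 t; yield: glass divided by total = 97.49%.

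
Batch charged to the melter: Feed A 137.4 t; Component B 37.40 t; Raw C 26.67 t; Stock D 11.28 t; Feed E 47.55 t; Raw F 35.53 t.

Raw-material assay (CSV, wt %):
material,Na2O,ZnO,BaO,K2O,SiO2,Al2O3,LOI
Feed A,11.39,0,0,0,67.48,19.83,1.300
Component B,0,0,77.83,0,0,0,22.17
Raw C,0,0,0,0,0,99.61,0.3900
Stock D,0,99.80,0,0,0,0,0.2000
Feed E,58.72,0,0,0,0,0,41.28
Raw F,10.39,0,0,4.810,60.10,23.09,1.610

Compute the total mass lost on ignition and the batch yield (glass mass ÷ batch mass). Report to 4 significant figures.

LOI loss = 30.41 t; glass = 265.4 t; yield = 89.72%

The working math holds exact precision at all times. Mid-chain values are shown (rounded to 4 significant figures) at each printed step — a single rounding finalizes every reported result. All derived quantities (glass mass, the six compositions, ignition loss, the yield, the totals) are carried from the batch weights on 265.4 t of glass in exact precision, as quoted within question or answer.
Each material's LOI contribution:
  Feed A: 137.4 × 0.01300 = 1.786 t
  Component B: 37.40 × 0.2217 = 8.292 t
  Raw C: 26.67 × 0.003900 = 0.1040 t
  Stock D: 11.28 × 0.002000 = 0.02256 t
  Feed E: 47.55 × 0.4128 = 19.63 t
  Raw F: 35.53 × 0.01610 = 0.5720 t
Total LOI = 30.41 t
Glass = batch − LOI = 295.8 − 30.41 = 265.4 t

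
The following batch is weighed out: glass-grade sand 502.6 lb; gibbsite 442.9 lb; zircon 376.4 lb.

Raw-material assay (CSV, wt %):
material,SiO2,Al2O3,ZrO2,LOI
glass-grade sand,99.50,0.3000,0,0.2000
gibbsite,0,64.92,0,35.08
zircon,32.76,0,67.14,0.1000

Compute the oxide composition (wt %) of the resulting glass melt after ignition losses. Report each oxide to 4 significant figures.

Values along the way are shown (rounded to four significant figures) within the worked lines — every computation runs at full precision end to end; each reported result takes just one rounding; all derived quantities (ignition loss, yield, the three compositions, glass mass, totals) are carried in full precision starting from the weights for 1165 lb of glass as set out in problem or answer.
Mass of each oxide from the mix:
  SiO2: 502.6·0.9950 + 376.4·0.3276 = 623.4 lb
  Al2O3: 502.6·0.003000 + 442.9·0.6492 = 289.0 lb
  ZrO2: 376.4·0.6714 = 252.7 lb
LOI: 502.6·0.002000 + 442.9·0.3508 + 376.4·0.001000 = 156.8 lb
The glass mass, total less LOI, = 1322 − 156.8 = 1165 lb (= Σ oxide masses)
wt % = oxide mass / glass mass × 100

Glass mass = 1165 lb (batch 1322 − LOI 156.8).
Composition: SiO2 53.50%, Al2O3 24.81%, ZrO2 21.69%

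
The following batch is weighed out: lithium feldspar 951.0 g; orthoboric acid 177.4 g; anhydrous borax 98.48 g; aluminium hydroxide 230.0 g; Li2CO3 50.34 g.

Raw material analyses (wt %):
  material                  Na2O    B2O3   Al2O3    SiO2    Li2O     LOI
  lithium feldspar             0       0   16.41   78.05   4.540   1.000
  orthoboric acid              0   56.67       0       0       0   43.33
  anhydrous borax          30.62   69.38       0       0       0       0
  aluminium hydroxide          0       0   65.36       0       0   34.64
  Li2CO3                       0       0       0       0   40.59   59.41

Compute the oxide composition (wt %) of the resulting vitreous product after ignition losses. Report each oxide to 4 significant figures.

Every computation maintains full float precision throughout — the intermediate values are shown with 4-significant-digit rounding alongside each step; each reported figure includes exactly one rounding; all derived quantities (the yield, totals, the five compositions, glass mass, ignition loss) are rebuilt at full float precision using the weight values per 1311 g of glass as set out in question or answer.
Oxide-by-oxide delivered mass:
  Na2O: 98.48·0.3062 = 30.15 g
  B2O3: 177.4·0.5667 + 98.48·0.6938 = 168.9 g
  Al2O3: 951.0·0.1641 + 230.0·0.6536 = 306.4 g
  SiO2: 951.0·0.7805 = 742.3 g
  Li2O: 951.0·0.04540 + 50.34·0.4059 = 63.61 g
LOI: 951.0·0.01000 + 177.4·0.4333 + 230.0·0.3464 + 50.34·0.5941 = 196.0 g
Net of LOI, the glass mass = 1507 − 196.0 = 1311 g (consistent with Σ oxide mass)
oxide / glass × 100 gives the wt %

Glass mass = 1311 g (batch 1507 − LOI 196.0).
Composition: Na2O 2.300%, B2O3 12.88%, Al2O3 23.37%, SiO2 56.61%, Li2O 4.851%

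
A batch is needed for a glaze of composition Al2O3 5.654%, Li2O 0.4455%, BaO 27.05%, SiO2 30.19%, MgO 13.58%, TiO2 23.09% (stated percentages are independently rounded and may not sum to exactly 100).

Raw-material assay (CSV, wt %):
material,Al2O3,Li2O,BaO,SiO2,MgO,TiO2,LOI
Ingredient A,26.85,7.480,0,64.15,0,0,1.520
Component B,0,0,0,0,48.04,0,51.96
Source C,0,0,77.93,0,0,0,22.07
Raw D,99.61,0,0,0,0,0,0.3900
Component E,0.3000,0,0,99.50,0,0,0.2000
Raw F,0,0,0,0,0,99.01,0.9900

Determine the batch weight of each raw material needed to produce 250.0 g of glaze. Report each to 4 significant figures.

The working math runs at full precision through the solve — mid-chain values appear rounded to four significant figures — each reported figure is rounded only once — the derived quantities are carried using the weight values at 250.0 g of glass in full precision (yield, ignition loss, the six compositions, the totals, glass mass), as written in the problem or the answer.
Per-oxide target masses for 250.0 g glaze:
  Al2O3: 5.654% × 250.0 = 14.14 g
  Li2O: 0.4455% × 250.0 = 1.114 g
  BaO: 27.05% × 250.0 = 67.62 g
  SiO2: 30.19% × 250.0 = 75.47 g
  MgO: 13.58% × 250.0 = 33.95 g
  TiO2: 23.09% × 250.0 = 57.72 g
Sums-versus-targets review from the weights as reported, at the basis given (oxide sums agree with the targets net of answer rounding effects):
  Al2O3: 14.89·0.2685 + 9.977·0.9961 + 66.25·0.003000 = 14.13 g (target 14.14 g)
  Li2O: 14.89·0.07480 = 1.114 g (target 1.114 g)
  BaO: 86.78·0.7793 = 67.63 g (target 67.62 g)
  SiO2: 14.89·0.6415 + 66.25·0.9950 = 75.47 g (target 75.47 g)
  MgO: 70.67·0.4804 = 33.95 g (target 33.95 g)
  TiO2: 58.30·0.9901 = 57.72 g (target 57.72 g)
Glass mass check: total batch − LOI = 250.0 g (the targets, summed, come to 250.0 g; basis as stated: 250.0 g — differing by rounding only).
Total batch = Σ batch = 306.9 g; Σ batch·LOI gives LOI loss = 56.85 g; yield, glass over the total, = 81.47%.

Batch per 250.0 g glaze:
  Ingredient A: 14.89 g
  Component B: 70.67 g
  Source C: 86.78 g
  Raw D: 9.977 g
  Component E: 66.25 g
  Raw F: 58.30 g
Total batch = 306.9 g; LOI loss = 56.85 g; yield = 81.47%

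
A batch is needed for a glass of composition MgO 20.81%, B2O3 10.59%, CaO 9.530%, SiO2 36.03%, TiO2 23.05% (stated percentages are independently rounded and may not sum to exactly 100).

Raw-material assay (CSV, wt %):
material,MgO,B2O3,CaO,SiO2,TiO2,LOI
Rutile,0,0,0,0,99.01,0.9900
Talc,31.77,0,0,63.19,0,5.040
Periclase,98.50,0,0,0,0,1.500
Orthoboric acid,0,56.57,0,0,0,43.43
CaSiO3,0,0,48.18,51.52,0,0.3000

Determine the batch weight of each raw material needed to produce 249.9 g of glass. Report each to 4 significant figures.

Batch per 249.9 g glass:
  Rutile: 58.18 g
  Talc: 102.2 g
  Periclase: 19.84 g
  Orthoboric acid: 46.78 g
  CaSiO3: 49.43 g
Total batch = 276.4 g; LOI loss = 26.49 g; yield = 90.42%

All internal work keeps full float precision through the solve. Working values are printed rounded off to 4 significant figures alongside each step — every reported number is rounded only once. All derived quantities are computed from the weighed amounts on 249.9 g of glass at exact precision (LOI, glass mass, five oxide percentages, the yield, the totals), as quoted within either problem or answer.
Oxide mass targets, per 249.9 g glass:
  MgO: 20.81% × 249.9 = 52.00 g
  B2O3: 10.59% × 249.9 = 26.46 g
  CaO: 9.530% × 249.9 = 23.82 g
  SiO2: 36.03% × 249.9 = 90.04 g
  TiO2: 23.05% × 249.9 = 57.60 g
Mass-balance tally per oxide per the reported batch figures, under the basis named above (delivered sums recover each target modulo rounding of the values):
  MgO: 102.2·0.3177 + 19.84·0.9850 = 52.01 g (target 52.00 g)
  B2O3: 46.78·0.5657 = 26.46 g (target 26.46 g)
  CaO: 49.43·0.4818 = 23.82 g (target 23.82 g)
  SiO2: 102.2·0.6319 + 49.43·0.5152 = 90.05 g (target 90.04 g)
  TiO2: 58.18·0.9901 = 57.60 g (target 57.60 g)
Glass-mass sanity pass: the batch minus its LOI: 249.9 g (the Σ of target masses is 249.9 g; stated basis 249.9 g — a pure rounding effect).
Adding the batch up: Σ batch = 276.4 g; ignition loss, Σ(batch × LOI) = 26.49 g; yield: glass divided by total = 90.42%.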